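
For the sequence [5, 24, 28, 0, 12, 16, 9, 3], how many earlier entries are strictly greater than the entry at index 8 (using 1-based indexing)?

6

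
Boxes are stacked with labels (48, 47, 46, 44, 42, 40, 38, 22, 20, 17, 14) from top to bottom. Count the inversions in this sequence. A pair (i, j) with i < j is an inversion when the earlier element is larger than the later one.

Count, for each position, how many later elements it exceeds:
48 → 47, 46, 44, 42, 40, 38, 22, 20, 17, 14 → 10
47 → 46, 44, 42, 40, 38, 22, 20, 17, 14 → 9
46 → 44, 42, 40, 38, 22, 20, 17, 14 → 8
44 → 42, 40, 38, 22, 20, 17, 14 → 7
42 → 40, 38, 22, 20, 17, 14 → 6
40 → 38, 22, 20, 17, 14 → 5
38 → 22, 20, 17, 14 → 4
22 → 20, 17, 14 → 3
20 → 17, 14 → 2
17 → 14 → 1
14 → none → 0
Sum: 10 + 9 + 8 + 7 + 6 + 5 + 4 + 3 + 2 + 1 + 0 = 55

55 inversions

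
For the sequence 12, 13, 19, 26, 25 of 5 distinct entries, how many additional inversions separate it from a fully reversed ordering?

9 inversions short

Maximum inversions for 5 distinct elements is C(5, 2) = 5·4/2 = 10.
Current inversions — for each element, count later smaller elements:
12: 0
13: 0
19: 0
26: 1
25: 0
Current total: 0 + 0 + 0 + 1 + 0 = 1
Shortfall: 10 − 1 = 9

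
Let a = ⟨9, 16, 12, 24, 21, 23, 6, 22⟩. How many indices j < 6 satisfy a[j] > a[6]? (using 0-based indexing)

6

The element at index 6 is 6.
Elements before it: 9, 16, 12, 24, 21, 23
Those larger than 6: 9, 16, 12, 24, 21, 23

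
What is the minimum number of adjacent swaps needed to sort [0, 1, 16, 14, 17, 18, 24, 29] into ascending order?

Minimum adjacent swaps = number of inversions (each swap of adjacent out-of-order elements removes one inversion and no swap can remove more).
Count inversions — for each element, later elements that are smaller:
0: none → 0
1: none → 0
16: 14 → 1
14: none → 0
17: none → 0
18: none → 0
24: none → 0
29: none → 0
Total inversions: 0 + 0 + 1 + 0 + 0 + 0 + 0 + 0 = 1

1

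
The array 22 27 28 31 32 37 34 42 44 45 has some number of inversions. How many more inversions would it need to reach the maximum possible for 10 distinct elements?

44 inversions short

Maximum inversions for 10 distinct elements is C(10, 2) = 10·9/2 = 45.
Current inversions — for each element, count later smaller elements:
22: 0
27: 0
28: 0
31: 0
32: 0
37: 1
34: 0
42: 0
44: 0
45: 0
Current total: 0 + 0 + 0 + 0 + 0 + 1 + 0 + 0 + 0 + 0 = 1
Shortfall: 45 − 1 = 44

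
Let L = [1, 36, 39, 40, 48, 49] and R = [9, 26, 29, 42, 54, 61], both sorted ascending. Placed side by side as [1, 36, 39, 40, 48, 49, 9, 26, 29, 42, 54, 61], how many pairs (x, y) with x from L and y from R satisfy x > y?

Split inversions: 17

For each element r of the right run, count left-run elements greater than r:
r = 9: 36, 39, 40, 48, 49 → 5
r = 26: 36, 39, 40, 48, 49 → 5
r = 29: 36, 39, 40, 48, 49 → 5
r = 42: 48, 49 → 2
r = 54: none → 0
r = 61: none → 0
Cross-inversions: 5 + 5 + 5 + 2 + 0 + 0 = 17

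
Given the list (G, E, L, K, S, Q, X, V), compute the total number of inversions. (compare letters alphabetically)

Sweep left to right; for each value list the smaller values that follow it:
G → E → 1
E → none → 0
L → K → 1
K → none → 0
S → Q → 1
Q → none → 0
X → V → 1
V → none → 0
Sum: 1 + 0 + 1 + 0 + 1 + 0 + 1 + 0 = 4

4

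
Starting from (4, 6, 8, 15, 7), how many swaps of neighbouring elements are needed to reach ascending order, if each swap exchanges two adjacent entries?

Each adjacent swap fixes exactly one inversion, so the minimum swap count equals the number of inversions.
Count inversions — for each element, later elements that are smaller:
4: none → 0
6: none → 0
8: 7 → 1
15: 7 → 1
7: none → 0
Total inversions: 0 + 0 + 1 + 1 + 0 = 2

2 adjacent swaps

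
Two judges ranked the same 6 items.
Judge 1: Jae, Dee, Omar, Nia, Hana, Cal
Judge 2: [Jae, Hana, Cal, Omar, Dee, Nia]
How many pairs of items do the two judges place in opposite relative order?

7

Assign each item its position (1..6) in the first ordering, then rewrite the second ordering as that position sequence:
positions: Jae→1, Dee→2, Omar→3, Nia→4, Hana→5, Cal→6
second ordering as positions: [1, 5, 6, 3, 2, 4]
Discordant pairs = inversions in this position sequence.
1: 0
5: 3, 2, 4 → 3
6: 3, 2, 4 → 3
3: 2 → 1
2: 0
4: 0
Total: 0 + 3 + 3 + 1 + 0 + 0 = 7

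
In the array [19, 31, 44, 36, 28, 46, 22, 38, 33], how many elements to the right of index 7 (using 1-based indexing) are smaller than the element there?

The element at index 7 is 22.
Elements after it: 38, 33
None of them are smaller than 22.

0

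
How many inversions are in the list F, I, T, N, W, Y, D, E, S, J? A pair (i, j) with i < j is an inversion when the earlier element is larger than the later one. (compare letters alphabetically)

For each element, count later entries that are smaller:
F → D, E → 2
I → D, E → 2
T → N, D, E, S, J → 5
N → D, E, J → 3
W → D, E, S, J → 4
Y → D, E, S, J → 4
D → none → 0
E → none → 0
S → J → 1
J → none → 0
Sum: 2 + 2 + 5 + 3 + 4 + 4 + 0 + 0 + 1 + 0 = 21

21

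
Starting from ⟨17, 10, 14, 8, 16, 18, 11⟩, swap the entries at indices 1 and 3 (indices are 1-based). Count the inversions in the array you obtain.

9

Positions 1 and 3 hold 17 and 14; after swapping, the array is [14, 10, 17, 8, 16, 18, 11].
Sweep left to right; for each value list the smaller values that follow it:
14 → 10, 8, 11 → 3
10 → 8 → 1
17 → 8, 16, 11 → 3
8 → none → 0
16 → 11 → 1
18 → 11 → 1
11 → none → 0
Sum: 3 + 1 + 3 + 0 + 1 + 1 + 0 = 9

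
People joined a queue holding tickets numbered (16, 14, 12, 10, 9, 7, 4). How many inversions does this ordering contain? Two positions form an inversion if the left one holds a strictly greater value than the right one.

Element-by-element contributions:
16 → 14, 12, 10, 9, 7, 4 → 6
14 → 12, 10, 9, 7, 4 → 5
12 → 10, 9, 7, 4 → 4
10 → 9, 7, 4 → 3
9 → 7, 4 → 2
7 → 4 → 1
4 → none → 0
Sum: 6 + 5 + 4 + 3 + 2 + 1 + 0 = 21

21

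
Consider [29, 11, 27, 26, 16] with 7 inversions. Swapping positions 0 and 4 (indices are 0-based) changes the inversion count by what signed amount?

-5

Positions 0 and 4 hold 29 and 16; after swapping, the array is [16, 11, 27, 26, 29].
For each element, count later entries that are smaller:
16 → 11 → 1
11 → none → 0
27 → 26 → 1
26 → none → 0
29 → none → 0
Sum: 1 + 0 + 1 + 0 + 0 = 2
Change: 2 − 7 = -5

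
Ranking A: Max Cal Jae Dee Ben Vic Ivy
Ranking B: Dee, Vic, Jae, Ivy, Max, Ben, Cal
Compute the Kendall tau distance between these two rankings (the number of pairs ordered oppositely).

Assign each item its position (1..7) in the first ordering, then rewrite the second ordering as that position sequence:
positions: Max→1, Cal→2, Jae→3, Dee→4, Ben→5, Vic→6, Ivy→7
second ordering as positions: [4, 6, 3, 7, 1, 5, 2]
Discordant pairs = inversions in this position sequence.
4: 3, 1, 2 → 3
6: 3, 1, 5, 2 → 4
3: 1, 2 → 2
7: 1, 5, 2 → 3
1: 0
5: 2 → 1
2: 0
Total: 3 + 4 + 2 + 3 + 0 + 1 + 0 = 13

13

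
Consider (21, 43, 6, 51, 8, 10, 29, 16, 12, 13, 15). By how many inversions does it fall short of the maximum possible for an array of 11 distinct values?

Maximum inversions for 11 distinct elements is C(11, 2) = 11·10/2 = 55.
Current inversions — for each element, count later smaller elements:
21: 7
43: 8
6: 0
51: 7
8: 0
10: 0
29: 4
16: 3
12: 0
13: 0
15: 0
Current total: 7 + 8 + 0 + 7 + 0 + 0 + 4 + 3 + 0 + 0 + 0 = 29
Shortfall: 55 − 29 = 26

26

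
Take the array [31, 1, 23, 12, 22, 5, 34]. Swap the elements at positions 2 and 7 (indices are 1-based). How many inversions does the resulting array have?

19 inversions

Positions 2 and 7 hold 1 and 34; after swapping, the array is [31, 34, 23, 12, 22, 5, 1].
For each element, count later entries that are smaller:
31 → 23, 12, 22, 5, 1 → 5
34 → 23, 12, 22, 5, 1 → 5
23 → 12, 22, 5, 1 → 4
12 → 5, 1 → 2
22 → 5, 1 → 2
5 → 1 → 1
1 → none → 0
Sum: 5 + 5 + 4 + 2 + 2 + 1 + 0 = 19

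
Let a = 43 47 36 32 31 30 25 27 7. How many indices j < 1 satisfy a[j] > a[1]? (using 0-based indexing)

0

The element at index 1 is 47.
Elements before it: 43
None of them are larger than 47.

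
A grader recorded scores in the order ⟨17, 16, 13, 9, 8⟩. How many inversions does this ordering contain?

Inversions: 10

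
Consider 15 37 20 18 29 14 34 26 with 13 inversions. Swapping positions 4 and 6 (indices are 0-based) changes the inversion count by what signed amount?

Positions 4 and 6 hold 29 and 34; after swapping, the array is [15, 37, 20, 18, 34, 14, 29, 26].
Count, for each position, how many later elements it exceeds:
15: 1
37: 6
20: 2
18: 1
34: 3
14: 0
29: 1
26: 0
Sum: 1 + 6 + 2 + 1 + 3 + 0 + 1 + 0 = 14
Change: 14 − 13 = +1

+1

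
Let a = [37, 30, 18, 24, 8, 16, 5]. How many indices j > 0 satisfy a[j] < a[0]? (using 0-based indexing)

6 such elements

The element at index 0 is 37.
Elements after it: 30, 18, 24, 8, 16, 5
Those smaller than 37: 30, 18, 24, 8, 16, 5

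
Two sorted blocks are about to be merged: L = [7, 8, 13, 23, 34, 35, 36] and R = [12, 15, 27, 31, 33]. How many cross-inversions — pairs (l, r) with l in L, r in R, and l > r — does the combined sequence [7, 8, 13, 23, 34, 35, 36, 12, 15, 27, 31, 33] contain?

18 cross-inversions

Take each right-half value and tally the left-half values above it:
r = 12: 13, 23, 34, 35, 36 → 5
r = 15: 23, 34, 35, 36 → 4
r = 27: 34, 35, 36 → 3
r = 31: 34, 35, 36 → 3
r = 33: 34, 35, 36 → 3
Cross-inversions: 5 + 4 + 3 + 3 + 3 = 18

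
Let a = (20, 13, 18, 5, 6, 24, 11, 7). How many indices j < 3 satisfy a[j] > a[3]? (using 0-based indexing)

The element at index 3 is 5.
Elements before it: 20, 13, 18
Those larger than 5: 20, 13, 18

3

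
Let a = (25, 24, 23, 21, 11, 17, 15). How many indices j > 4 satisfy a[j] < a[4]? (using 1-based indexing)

3

The element at index 4 is 21.
Elements after it: 11, 17, 15
Those smaller than 21: 11, 17, 15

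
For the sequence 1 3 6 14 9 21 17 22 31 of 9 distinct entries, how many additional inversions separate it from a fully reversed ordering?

Maximum inversions for 9 distinct elements is C(9, 2) = 9·8/2 = 36.
Current inversions — for each element, count later smaller elements:
1: 0
3: 0
6: 0
14: 1
9: 0
21: 1
17: 0
22: 0
31: 0
Current total: 0 + 0 + 0 + 1 + 0 + 1 + 0 + 0 + 0 = 2
Shortfall: 36 − 2 = 34

34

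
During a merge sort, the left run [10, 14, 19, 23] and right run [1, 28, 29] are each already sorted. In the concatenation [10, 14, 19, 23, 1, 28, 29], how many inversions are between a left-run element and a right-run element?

4

Count, for every r in R, how many entries of L exceed r:
r = 1: 10, 14, 19, 23 → 4
r = 28: none → 0
r = 29: none → 0
Cross-inversions: 4 + 0 + 0 = 4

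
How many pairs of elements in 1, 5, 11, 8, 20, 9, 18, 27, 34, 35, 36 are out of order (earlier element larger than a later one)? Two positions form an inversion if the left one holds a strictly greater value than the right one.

There are 4 out-of-order pairs.

Element-by-element contributions:
1 → none → 0
5 → none → 0
11 → 8, 9 → 2
8 → none → 0
20 → 9, 18 → 2
9 → none → 0
18 → none → 0
27 → none → 0
34 → none → 0
35 → none → 0
36 → none → 0
Sum: 0 + 0 + 2 + 0 + 2 + 0 + 0 + 0 + 0 + 0 + 0 = 4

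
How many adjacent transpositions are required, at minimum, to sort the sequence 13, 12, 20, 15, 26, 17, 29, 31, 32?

Each adjacent swap fixes exactly one inversion, so the minimum swap count equals the number of inversions.
Count inversions — for each element, later elements that are smaller:
13: 12 → 1
12: none → 0
20: 15, 17 → 2
15: none → 0
26: 17 → 1
17: none → 0
29: none → 0
31: none → 0
32: none → 0
Total inversions: 1 + 0 + 2 + 0 + 1 + 0 + 0 + 0 + 0 = 4

4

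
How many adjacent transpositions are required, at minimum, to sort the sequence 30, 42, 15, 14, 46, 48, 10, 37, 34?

18 swaps

Minimum adjacent swaps = number of inversions (each swap of adjacent out-of-order elements removes one inversion and no swap can remove more).
Count inversions — for each element, later elements that are smaller:
30: 15, 14, 10 → 3
42: 15, 14, 10, 37, 34 → 5
15: 14, 10 → 2
14: 10 → 1
46: 10, 37, 34 → 3
48: 10, 37, 34 → 3
10: none → 0
37: 34 → 1
34: none → 0
Total inversions: 3 + 5 + 2 + 1 + 3 + 3 + 0 + 1 + 0 = 18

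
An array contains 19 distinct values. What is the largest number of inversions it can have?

A reversed (strictly descending) arrangement makes every pair an inversion, giving C(19, 2) inversions.
C(19, 2) = 19·18/2 = 171

171 inversions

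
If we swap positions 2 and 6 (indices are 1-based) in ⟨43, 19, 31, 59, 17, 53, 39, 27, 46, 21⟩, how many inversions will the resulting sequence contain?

27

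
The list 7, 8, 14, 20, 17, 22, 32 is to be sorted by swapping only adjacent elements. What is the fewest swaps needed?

1

Each adjacent swap fixes exactly one inversion, so the minimum swap count equals the number of inversions.
Count inversions — for each element, later elements that are smaller:
7: none → 0
8: none → 0
14: none → 0
20: 17 → 1
17: none → 0
22: none → 0
32: none → 0
Total inversions: 0 + 0 + 0 + 1 + 0 + 0 + 0 = 1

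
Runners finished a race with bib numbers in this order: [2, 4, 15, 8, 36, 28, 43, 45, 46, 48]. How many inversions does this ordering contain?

Element-by-element contributions:
2 → none → 0
4 → none → 0
15 → 8 → 1
8 → none → 0
36 → 28 → 1
28 → none → 0
43 → none → 0
45 → none → 0
46 → none → 0
48 → none → 0
Sum: 0 + 0 + 1 + 0 + 1 + 0 + 0 + 0 + 0 + 0 = 2

There are 2 out-of-order pairs.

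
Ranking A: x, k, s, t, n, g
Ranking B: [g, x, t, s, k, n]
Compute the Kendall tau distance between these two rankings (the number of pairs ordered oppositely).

Assign each item its position (1..6) in the first ordering, then rewrite the second ordering as that position sequence:
positions: x→1, k→2, s→3, t→4, n→5, g→6
second ordering as positions: [6, 1, 4, 3, 2, 5]
Discordant pairs = inversions in this position sequence.
6: 1, 4, 3, 2, 5 → 5
1: 0
4: 3, 2 → 2
3: 2 → 1
2: 0
5: 0
Total: 5 + 0 + 2 + 1 + 0 + 0 = 8

There are 8 discordant pairs.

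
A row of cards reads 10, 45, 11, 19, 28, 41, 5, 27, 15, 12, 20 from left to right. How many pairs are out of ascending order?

28

For each element, count later entries that are smaller:
10: 1
45: 9
11: 1
19: 3
28: 5
41: 5
5: 0
27: 3
15: 1
12: 0
20: 0
Sum: 1 + 9 + 1 + 3 + 5 + 5 + 0 + 3 + 1 + 0 + 0 = 28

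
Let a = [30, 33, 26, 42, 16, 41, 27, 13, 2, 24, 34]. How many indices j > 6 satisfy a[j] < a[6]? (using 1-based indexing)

The element at index 6 is 41.
Elements after it: 27, 13, 2, 24, 34
Those smaller than 41: 27, 13, 2, 24, 34

5 such elements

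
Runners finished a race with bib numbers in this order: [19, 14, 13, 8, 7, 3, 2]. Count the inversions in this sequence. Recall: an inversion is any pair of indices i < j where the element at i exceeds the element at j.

For each element, count later entries that are smaller:
19: 6
14: 5
13: 4
8: 3
7: 2
3: 1
2: 0
Sum: 6 + 5 + 4 + 3 + 2 + 1 + 0 = 21

21 inversions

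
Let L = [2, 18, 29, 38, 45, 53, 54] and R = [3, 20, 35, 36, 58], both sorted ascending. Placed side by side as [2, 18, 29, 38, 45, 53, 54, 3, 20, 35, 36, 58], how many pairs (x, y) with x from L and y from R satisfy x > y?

Take each right-half value and tally the left-half values above it:
r = 3: 18, 29, 38, 45, 53, 54 → 6
r = 20: 29, 38, 45, 53, 54 → 5
r = 35: 38, 45, 53, 54 → 4
r = 36: 38, 45, 53, 54 → 4
r = 58: none → 0
Cross-inversions: 6 + 5 + 4 + 4 + 0 = 19

19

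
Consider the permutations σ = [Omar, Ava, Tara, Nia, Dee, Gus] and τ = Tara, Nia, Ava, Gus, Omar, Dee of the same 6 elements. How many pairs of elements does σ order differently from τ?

7 discordant pairs

Assign each item its position (1..6) in the first ordering, then rewrite the second ordering as that position sequence:
positions: Omar→1, Ava→2, Tara→3, Nia→4, Dee→5, Gus→6
second ordering as positions: [3, 4, 2, 6, 1, 5]
Discordant pairs = inversions in this position sequence.
3: 2, 1 → 2
4: 2, 1 → 2
2: 1 → 1
6: 1, 5 → 2
1: 0
5: 0
Total: 2 + 2 + 1 + 2 + 0 + 0 = 7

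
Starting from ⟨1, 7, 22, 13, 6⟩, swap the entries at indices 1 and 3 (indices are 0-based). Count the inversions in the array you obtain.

5 inversions

Positions 1 and 3 hold 7 and 13; after swapping, the array is [1, 13, 22, 7, 6].
Count, for each position, how many later elements it exceeds:
1: 0
13: 2
22: 2
7: 1
6: 0
Sum: 0 + 2 + 2 + 1 + 0 = 5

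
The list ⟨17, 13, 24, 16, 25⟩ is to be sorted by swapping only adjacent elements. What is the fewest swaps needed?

Each adjacent swap fixes exactly one inversion, so the minimum swap count equals the number of inversions.
Count inversions — for each element, later elements that are smaller:
17: 13, 16 → 2
13: none → 0
24: 16 → 1
16: none → 0
25: none → 0
Total inversions: 2 + 0 + 1 + 0 + 0 = 3

3 swaps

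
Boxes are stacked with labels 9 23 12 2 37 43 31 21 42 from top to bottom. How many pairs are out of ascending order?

11 inversions

Element-by-element contributions:
9: 1
23: 3
12: 1
2: 0
37: 2
43: 3
31: 1
21: 0
42: 0
Sum: 1 + 3 + 1 + 0 + 2 + 3 + 1 + 0 + 0 = 11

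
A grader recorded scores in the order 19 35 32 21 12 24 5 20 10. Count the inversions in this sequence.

Inversions: 26

Sweep left to right; for each value list the smaller values that follow it:
19 → 12, 5, 10 → 3
35 → 32, 21, 12, 24, 5, 20, 10 → 7
32 → 21, 12, 24, 5, 20, 10 → 6
21 → 12, 5, 20, 10 → 4
12 → 5, 10 → 2
24 → 5, 20, 10 → 3
5 → none → 0
20 → 10 → 1
10 → none → 0
Sum: 3 + 7 + 6 + 4 + 2 + 3 + 0 + 1 + 0 = 26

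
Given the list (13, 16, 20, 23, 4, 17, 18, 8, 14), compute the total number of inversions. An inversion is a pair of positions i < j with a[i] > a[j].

For each element, count later entries that are smaller:
13: 2
16: 3
20: 5
23: 5
4: 0
17: 2
18: 2
8: 0
14: 0
Sum: 2 + 3 + 5 + 5 + 0 + 2 + 2 + 0 + 0 = 19

Inversions: 19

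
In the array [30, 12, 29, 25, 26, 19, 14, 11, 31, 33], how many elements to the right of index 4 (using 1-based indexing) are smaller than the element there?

The element at index 4 is 25.
Elements after it: 26, 19, 14, 11, 31, 33
Those smaller than 25: 19, 14, 11

3 such elements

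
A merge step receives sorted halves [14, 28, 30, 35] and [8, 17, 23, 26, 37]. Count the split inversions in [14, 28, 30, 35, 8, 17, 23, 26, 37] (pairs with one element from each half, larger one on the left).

13 split inversions

For each element r of the right run, count left-run elements greater than r:
r = 8: 14, 28, 30, 35 → 4
r = 17: 28, 30, 35 → 3
r = 23: 28, 30, 35 → 3
r = 26: 28, 30, 35 → 3
r = 37: none → 0
Cross-inversions: 4 + 3 + 3 + 3 + 0 = 13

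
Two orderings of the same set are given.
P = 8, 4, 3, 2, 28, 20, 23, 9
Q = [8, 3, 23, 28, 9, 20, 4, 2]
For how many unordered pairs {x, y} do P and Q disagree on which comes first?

Assign each item its position (1..8) in the first ordering, then rewrite the second ordering as that position sequence:
positions: 8→1, 4→2, 3→3, 2→4, 28→5, 20→6, 23→7, 9→8
second ordering as positions: [1, 3, 7, 5, 8, 6, 2, 4]
Discordant pairs = inversions in this position sequence.
1: 0
3: 2 → 1
7: 5, 6, 2, 4 → 4
5: 2, 4 → 2
8: 6, 2, 4 → 3
6: 2, 4 → 2
2: 0
4: 0
Total: 0 + 1 + 4 + 2 + 3 + 2 + 0 + 0 = 12

There are 12 disagreeing pairs.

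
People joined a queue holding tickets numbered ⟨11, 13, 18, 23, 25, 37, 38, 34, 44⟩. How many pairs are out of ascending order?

Inversions: 2

Sweep left to right; for each value list the smaller values that follow it:
11 → none → 0
13 → none → 0
18 → none → 0
23 → none → 0
25 → none → 0
37 → 34 → 1
38 → 34 → 1
34 → none → 0
44 → none → 0
Sum: 0 + 0 + 0 + 0 + 0 + 1 + 1 + 0 + 0 = 2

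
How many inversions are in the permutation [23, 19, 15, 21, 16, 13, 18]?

15 out-of-order pairs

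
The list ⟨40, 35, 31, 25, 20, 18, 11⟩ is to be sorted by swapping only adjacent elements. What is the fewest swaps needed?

21 adjacent swaps

Minimum adjacent swaps = number of inversions (each swap of adjacent out-of-order elements removes one inversion and no swap can remove more).
Count inversions — for each element, later elements that are smaller:
40: 35, 31, 25, 20, 18, 11 → 6
35: 31, 25, 20, 18, 11 → 5
31: 25, 20, 18, 11 → 4
25: 20, 18, 11 → 3
20: 18, 11 → 2
18: 11 → 1
11: none → 0
Total inversions: 6 + 5 + 4 + 3 + 2 + 1 + 0 = 21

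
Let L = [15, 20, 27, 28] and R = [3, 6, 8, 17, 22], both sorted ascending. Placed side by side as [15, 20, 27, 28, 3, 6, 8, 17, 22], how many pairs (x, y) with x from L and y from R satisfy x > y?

For each element r of the right run, count left-run elements greater than r:
r = 3: 15, 20, 27, 28 → 4
r = 6: 15, 20, 27, 28 → 4
r = 8: 15, 20, 27, 28 → 4
r = 17: 20, 27, 28 → 3
r = 22: 27, 28 → 2
Cross-inversions: 4 + 4 + 4 + 3 + 2 = 17

17 cross-inversions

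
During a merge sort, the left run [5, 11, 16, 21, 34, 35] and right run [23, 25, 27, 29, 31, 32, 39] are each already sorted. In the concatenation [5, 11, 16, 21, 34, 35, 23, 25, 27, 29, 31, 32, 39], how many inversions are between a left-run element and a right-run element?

12 cross-inversions

Count, for every r in R, how many entries of L exceed r:
r = 23: 34, 35 → 2
r = 25: 34, 35 → 2
r = 27: 34, 35 → 2
r = 29: 34, 35 → 2
r = 31: 34, 35 → 2
r = 32: 34, 35 → 2
r = 39: none → 0
Cross-inversions: 2 + 2 + 2 + 2 + 2 + 2 + 0 = 12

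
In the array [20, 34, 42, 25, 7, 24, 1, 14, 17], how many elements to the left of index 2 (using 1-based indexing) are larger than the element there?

0 such elements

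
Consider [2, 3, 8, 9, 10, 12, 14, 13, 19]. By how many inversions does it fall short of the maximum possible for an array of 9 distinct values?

Maximum inversions for 9 distinct elements is C(9, 2) = 9·8/2 = 36.
Current inversions — for each element, count later smaller elements:
2: 0
3: 0
8: 0
9: 0
10: 0
12: 0
14: 1
13: 0
19: 0
Current total: 0 + 0 + 0 + 0 + 0 + 0 + 1 + 0 + 0 = 1
Shortfall: 36 − 1 = 35

35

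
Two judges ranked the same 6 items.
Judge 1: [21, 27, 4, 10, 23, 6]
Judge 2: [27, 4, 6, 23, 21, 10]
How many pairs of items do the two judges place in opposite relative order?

Assign each item its position (1..6) in the first ordering, then rewrite the second ordering as that position sequence:
positions: 21→1, 27→2, 4→3, 10→4, 23→5, 6→6
second ordering as positions: [2, 3, 6, 5, 1, 4]
Discordant pairs = inversions in this position sequence.
2: 1 → 1
3: 1 → 1
6: 5, 1, 4 → 3
5: 1, 4 → 2
1: 0
4: 0
Total: 1 + 1 + 3 + 2 + 0 + 0 = 7

7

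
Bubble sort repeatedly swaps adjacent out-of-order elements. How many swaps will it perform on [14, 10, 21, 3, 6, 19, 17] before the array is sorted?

Minimum adjacent swaps = number of inversions (each swap of adjacent out-of-order elements removes one inversion and no swap can remove more).
Count inversions — for each element, later elements that are smaller:
14: 10, 3, 6 → 3
10: 3, 6 → 2
21: 3, 6, 19, 17 → 4
3: none → 0
6: none → 0
19: 17 → 1
17: none → 0
Total inversions: 3 + 2 + 4 + 0 + 0 + 1 + 0 = 10

10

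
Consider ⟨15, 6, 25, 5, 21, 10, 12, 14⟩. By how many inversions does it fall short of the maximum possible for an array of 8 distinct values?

14 inversions short

Maximum inversions for 8 distinct elements is C(8, 2) = 8·7/2 = 28.
Current inversions — for each element, count later smaller elements:
15: 5
6: 1
25: 5
5: 0
21: 3
10: 0
12: 0
14: 0
Current total: 5 + 1 + 5 + 0 + 3 + 0 + 0 + 0 = 14
Shortfall: 28 − 14 = 14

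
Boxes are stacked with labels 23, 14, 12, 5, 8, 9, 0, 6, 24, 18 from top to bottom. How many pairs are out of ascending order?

25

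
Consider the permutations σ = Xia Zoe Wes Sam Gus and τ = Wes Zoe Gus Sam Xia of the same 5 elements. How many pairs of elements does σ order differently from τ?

6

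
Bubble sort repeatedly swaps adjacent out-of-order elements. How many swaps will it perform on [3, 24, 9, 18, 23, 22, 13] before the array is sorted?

9

The minimum number of adjacent swaps to sort an array equals its inversion count, since every such swap removes exactly one inversion.
Count inversions — for each element, later elements that are smaller:
3: none → 0
24: 9, 18, 23, 22, 13 → 5
9: none → 0
18: 13 → 1
23: 22, 13 → 2
22: 13 → 1
13: none → 0
Total inversions: 0 + 5 + 0 + 1 + 2 + 1 + 0 = 9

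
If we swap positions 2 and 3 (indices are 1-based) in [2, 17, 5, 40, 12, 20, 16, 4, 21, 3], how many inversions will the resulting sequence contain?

Positions 2 and 3 hold 17 and 5; after swapping, the array is [2, 5, 17, 40, 12, 20, 16, 4, 21, 3].
Sweep left to right; for each value list the smaller values that follow it:
2 → none → 0
5 → 4, 3 → 2
17 → 12, 16, 4, 3 → 4
40 → 12, 20, 16, 4, 21, 3 → 6
12 → 4, 3 → 2
20 → 16, 4, 3 → 3
16 → 4, 3 → 2
4 → 3 → 1
21 → 3 → 1
3 → none → 0
Sum: 0 + 2 + 4 + 6 + 2 + 3 + 2 + 1 + 1 + 0 = 21

21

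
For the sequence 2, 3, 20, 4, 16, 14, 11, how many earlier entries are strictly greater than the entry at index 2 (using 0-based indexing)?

0

The element at index 2 is 20.
Elements before it: 2, 3
None of them are larger than 20.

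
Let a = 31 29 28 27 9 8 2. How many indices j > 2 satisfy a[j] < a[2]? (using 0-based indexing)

4 such elements

The element at index 2 is 28.
Elements after it: 27, 9, 8, 2
Those smaller than 28: 27, 9, 8, 2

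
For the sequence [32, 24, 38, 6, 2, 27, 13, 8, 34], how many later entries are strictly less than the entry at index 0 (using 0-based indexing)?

6

The element at index 0 is 32.
Elements after it: 24, 38, 6, 2, 27, 13, 8, 34
Those smaller than 32: 24, 6, 2, 27, 13, 8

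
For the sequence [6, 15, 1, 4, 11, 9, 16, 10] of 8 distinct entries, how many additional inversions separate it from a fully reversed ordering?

18 inversions short

Maximum inversions for 8 distinct elements is C(8, 2) = 8·7/2 = 28.
Current inversions — for each element, count later smaller elements:
6: 2
15: 5
1: 0
4: 0
11: 2
9: 0
16: 1
10: 0
Current total: 2 + 5 + 0 + 0 + 2 + 0 + 1 + 0 = 10
Shortfall: 28 − 10 = 18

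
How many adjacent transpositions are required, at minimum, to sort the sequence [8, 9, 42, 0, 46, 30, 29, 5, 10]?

The minimum number of adjacent swaps to sort an array equals its inversion count, since every such swap removes exactly one inversion.
Count inversions — for each element, later elements that are smaller:
8: 0, 5 → 2
9: 0, 5 → 2
42: 0, 30, 29, 5, 10 → 5
0: none → 0
46: 30, 29, 5, 10 → 4
30: 29, 5, 10 → 3
29: 5, 10 → 2
5: none → 0
10: none → 0
Total inversions: 2 + 2 + 5 + 0 + 4 + 3 + 2 + 0 + 0 = 18

18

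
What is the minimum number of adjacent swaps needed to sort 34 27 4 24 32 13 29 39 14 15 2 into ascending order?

34 swaps

The minimum number of adjacent swaps to sort an array equals its inversion count, since every such swap removes exactly one inversion.
Count inversions — for each element, later elements that are smaller:
34: 27, 4, 24, 32, 13, 29, 14, 15, 2 → 9
27: 4, 24, 13, 14, 15, 2 → 6
4: 2 → 1
24: 13, 14, 15, 2 → 4
32: 13, 29, 14, 15, 2 → 5
13: 2 → 1
29: 14, 15, 2 → 3
39: 14, 15, 2 → 3
14: 2 → 1
15: 2 → 1
2: none → 0
Total inversions: 9 + 6 + 1 + 4 + 5 + 1 + 3 + 3 + 1 + 1 + 0 = 34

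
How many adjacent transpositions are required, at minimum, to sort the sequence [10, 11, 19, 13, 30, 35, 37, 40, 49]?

Each adjacent swap fixes exactly one inversion, so the minimum swap count equals the number of inversions.
Count inversions — for each element, later elements that are smaller:
10: none → 0
11: none → 0
19: 13 → 1
13: none → 0
30: none → 0
35: none → 0
37: none → 0
40: none → 0
49: none → 0
Total inversions: 0 + 0 + 1 + 0 + 0 + 0 + 0 + 0 + 0 = 1

1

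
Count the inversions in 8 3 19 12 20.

2 inversions

Count, for each position, how many later elements it exceeds:
8: 1
3: 0
19: 1
12: 0
20: 0
Sum: 1 + 0 + 1 + 0 + 0 = 2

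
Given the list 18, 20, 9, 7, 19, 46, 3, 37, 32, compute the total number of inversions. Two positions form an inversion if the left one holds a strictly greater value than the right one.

Inversions: 15

Element-by-element contributions:
18: 3
20: 4
9: 2
7: 1
19: 1
46: 3
3: 0
37: 1
32: 0
Sum: 3 + 4 + 2 + 1 + 1 + 3 + 0 + 1 + 0 = 15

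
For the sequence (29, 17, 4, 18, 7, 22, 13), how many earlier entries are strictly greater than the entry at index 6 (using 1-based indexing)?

The element at index 6 is 22.
Elements before it: 29, 17, 4, 18, 7
Those larger than 22: 29

1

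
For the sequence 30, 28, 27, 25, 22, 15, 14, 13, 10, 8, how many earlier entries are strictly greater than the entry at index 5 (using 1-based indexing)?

The element at index 5 is 22.
Elements before it: 30, 28, 27, 25
Those larger than 22: 30, 28, 27, 25

4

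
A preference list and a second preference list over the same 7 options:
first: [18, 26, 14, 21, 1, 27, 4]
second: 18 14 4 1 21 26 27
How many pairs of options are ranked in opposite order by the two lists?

8 pairs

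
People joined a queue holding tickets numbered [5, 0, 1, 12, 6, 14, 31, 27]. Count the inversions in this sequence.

4

For each element, count later entries that are smaller:
5: 2
0: 0
1: 0
12: 1
6: 0
14: 0
31: 1
27: 0
Sum: 2 + 0 + 0 + 1 + 0 + 0 + 1 + 0 = 4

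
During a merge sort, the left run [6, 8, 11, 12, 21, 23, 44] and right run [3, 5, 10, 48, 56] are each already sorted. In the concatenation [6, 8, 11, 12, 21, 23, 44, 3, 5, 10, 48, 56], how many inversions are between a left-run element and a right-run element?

There are 19 split inversions.

Count, for every r in R, how many entries of L exceed r:
r = 3: 6, 8, 11, 12, 21, 23, 44 → 7
r = 5: 6, 8, 11, 12, 21, 23, 44 → 7
r = 10: 11, 12, 21, 23, 44 → 5
r = 48: none → 0
r = 56: none → 0
Cross-inversions: 7 + 7 + 5 + 0 + 0 = 19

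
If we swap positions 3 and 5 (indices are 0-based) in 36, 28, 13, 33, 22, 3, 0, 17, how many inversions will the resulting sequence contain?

Positions 3 and 5 hold 33 and 3; after swapping, the array is [36, 28, 13, 3, 22, 33, 0, 17].
Count, for each position, how many later elements it exceeds:
36: 7
28: 5
13: 2
3: 1
22: 2
33: 2
0: 0
17: 0
Sum: 7 + 5 + 2 + 1 + 2 + 2 + 0 + 0 = 19

Inversions: 19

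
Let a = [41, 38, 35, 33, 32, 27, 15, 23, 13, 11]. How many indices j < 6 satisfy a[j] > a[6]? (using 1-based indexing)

5

The element at index 6 is 27.
Elements before it: 41, 38, 35, 33, 32
Those larger than 27: 41, 38, 35, 33, 32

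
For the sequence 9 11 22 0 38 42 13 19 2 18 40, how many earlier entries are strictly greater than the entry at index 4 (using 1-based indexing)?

The element at index 4 is 0.
Elements before it: 9, 11, 22
Those larger than 0: 9, 11, 22

3 such elements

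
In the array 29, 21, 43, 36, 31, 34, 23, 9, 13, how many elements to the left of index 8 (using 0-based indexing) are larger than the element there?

7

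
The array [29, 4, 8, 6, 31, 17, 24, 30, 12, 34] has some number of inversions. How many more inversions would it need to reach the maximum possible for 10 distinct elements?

Maximum inversions for 10 distinct elements is C(10, 2) = 10·9/2 = 45.
Current inversions — for each element, count later smaller elements:
29: 6
4: 0
8: 1
6: 0
31: 4
17: 1
24: 1
30: 1
12: 0
34: 0
Current total: 6 + 0 + 1 + 0 + 4 + 1 + 1 + 1 + 0 + 0 = 14
Shortfall: 45 − 14 = 31

31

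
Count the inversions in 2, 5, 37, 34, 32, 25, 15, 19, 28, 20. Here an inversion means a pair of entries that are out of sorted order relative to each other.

22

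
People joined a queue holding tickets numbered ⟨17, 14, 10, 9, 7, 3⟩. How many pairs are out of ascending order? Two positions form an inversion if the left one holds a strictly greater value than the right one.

Sweep left to right; for each value list the smaller values that follow it:
17: 5
14: 4
10: 3
9: 2
7: 1
3: 0
Sum: 5 + 4 + 3 + 2 + 1 + 0 = 15

There are 15 inversions.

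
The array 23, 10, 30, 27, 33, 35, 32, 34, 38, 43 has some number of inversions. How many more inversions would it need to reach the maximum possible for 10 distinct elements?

Maximum inversions for 10 distinct elements is C(10, 2) = 10·9/2 = 45.
Current inversions — for each element, count later smaller elements:
23: 1
10: 0
30: 1
27: 0
33: 1
35: 2
32: 0
34: 0
38: 0
43: 0
Current total: 1 + 0 + 1 + 0 + 1 + 2 + 0 + 0 + 0 + 0 = 5
Shortfall: 45 − 5 = 40

40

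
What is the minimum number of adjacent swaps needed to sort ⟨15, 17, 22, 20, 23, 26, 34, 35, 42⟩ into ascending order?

Minimum adjacent swaps = number of inversions (each swap of adjacent out-of-order elements removes one inversion and no swap can remove more).
Count inversions — for each element, later elements that are smaller:
15: none → 0
17: none → 0
22: 20 → 1
20: none → 0
23: none → 0
26: none → 0
34: none → 0
35: none → 0
42: none → 0
Total inversions: 0 + 0 + 1 + 0 + 0 + 0 + 0 + 0 + 0 = 1

Swaps: 1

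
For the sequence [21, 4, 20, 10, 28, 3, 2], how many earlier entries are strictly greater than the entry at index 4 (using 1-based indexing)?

The element at index 4 is 10.
Elements before it: 21, 4, 20
Those larger than 10: 21, 20

2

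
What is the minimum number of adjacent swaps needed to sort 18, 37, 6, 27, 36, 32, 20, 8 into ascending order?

There are 16 swaps.

Minimum adjacent swaps = number of inversions (each swap of adjacent out-of-order elements removes one inversion and no swap can remove more).
Count inversions — for each element, later elements that are smaller:
18: 6, 8 → 2
37: 6, 27, 36, 32, 20, 8 → 6
6: none → 0
27: 20, 8 → 2
36: 32, 20, 8 → 3
32: 20, 8 → 2
20: 8 → 1
8: none → 0
Total inversions: 2 + 6 + 0 + 2 + 3 + 2 + 1 + 0 = 16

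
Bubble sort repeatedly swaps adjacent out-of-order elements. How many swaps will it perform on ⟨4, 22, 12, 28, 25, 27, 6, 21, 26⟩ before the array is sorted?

14

Minimum adjacent swaps = number of inversions (each swap of adjacent out-of-order elements removes one inversion and no swap can remove more).
Count inversions — for each element, later elements that are smaller:
4: none → 0
22: 12, 6, 21 → 3
12: 6 → 1
28: 25, 27, 6, 21, 26 → 5
25: 6, 21 → 2
27: 6, 21, 26 → 3
6: none → 0
21: none → 0
26: none → 0
Total inversions: 0 + 3 + 1 + 5 + 2 + 3 + 0 + 0 + 0 = 14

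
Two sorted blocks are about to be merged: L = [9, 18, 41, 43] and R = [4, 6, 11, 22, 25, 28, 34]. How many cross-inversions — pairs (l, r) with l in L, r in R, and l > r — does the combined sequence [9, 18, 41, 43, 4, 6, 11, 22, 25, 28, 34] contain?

19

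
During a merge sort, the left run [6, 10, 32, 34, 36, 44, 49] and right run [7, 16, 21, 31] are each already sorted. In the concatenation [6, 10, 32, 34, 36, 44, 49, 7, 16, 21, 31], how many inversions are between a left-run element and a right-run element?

Take each right-half value and tally the left-half values above it:
r = 7: 10, 32, 34, 36, 44, 49 → 6
r = 16: 32, 34, 36, 44, 49 → 5
r = 21: 32, 34, 36, 44, 49 → 5
r = 31: 32, 34, 36, 44, 49 → 5
Cross-inversions: 6 + 5 + 5 + 5 = 21

21 split inversions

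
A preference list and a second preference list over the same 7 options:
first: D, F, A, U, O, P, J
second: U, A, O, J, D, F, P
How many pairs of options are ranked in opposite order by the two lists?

Assign each item its position (1..7) in the first ordering, then rewrite the second ordering as that position sequence:
positions: D→1, F→2, A→3, U→4, O→5, P→6, J→7
second ordering as positions: [4, 3, 5, 7, 1, 2, 6]
Discordant pairs = inversions in this position sequence.
4: 3, 1, 2 → 3
3: 1, 2 → 2
5: 1, 2 → 2
7: 1, 2, 6 → 3
1: 0
2: 0
6: 0
Total: 3 + 2 + 2 + 3 + 0 + 0 + 0 = 10

10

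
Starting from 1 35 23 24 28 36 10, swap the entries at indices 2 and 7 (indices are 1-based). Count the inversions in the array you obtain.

Positions 2 and 7 hold 35 and 10; after swapping, the array is [1, 10, 23, 24, 28, 36, 35].
Count, for each position, how many later elements it exceeds:
1 → none → 0
10 → none → 0
23 → none → 0
24 → none → 0
28 → none → 0
36 → 35 → 1
35 → none → 0
Sum: 0 + 0 + 0 + 0 + 0 + 1 + 0 = 1

1 inversion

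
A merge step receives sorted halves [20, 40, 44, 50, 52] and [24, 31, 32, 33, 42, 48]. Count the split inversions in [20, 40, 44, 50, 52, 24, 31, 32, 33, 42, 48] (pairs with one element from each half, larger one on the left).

Count, for every r in R, how many entries of L exceed r:
r = 24: 40, 44, 50, 52 → 4
r = 31: 40, 44, 50, 52 → 4
r = 32: 40, 44, 50, 52 → 4
r = 33: 40, 44, 50, 52 → 4
r = 42: 44, 50, 52 → 3
r = 48: 50, 52 → 2
Cross-inversions: 4 + 4 + 4 + 4 + 3 + 2 = 21

21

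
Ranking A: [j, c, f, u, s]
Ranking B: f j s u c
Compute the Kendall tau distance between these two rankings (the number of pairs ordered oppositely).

There are 5 discordant pairs.

Assign each item its position (1..5) in the first ordering, then rewrite the second ordering as that position sequence:
positions: j→1, c→2, f→3, u→4, s→5
second ordering as positions: [3, 1, 5, 4, 2]
Discordant pairs = inversions in this position sequence.
3: 1, 2 → 2
1: 0
5: 4, 2 → 2
4: 2 → 1
2: 0
Total: 2 + 0 + 2 + 1 + 0 = 5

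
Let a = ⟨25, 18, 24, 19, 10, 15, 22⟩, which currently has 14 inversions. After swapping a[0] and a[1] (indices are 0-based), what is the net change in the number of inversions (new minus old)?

-1

Positions 0 and 1 hold 25 and 18; after swapping, the array is [18, 25, 24, 19, 10, 15, 22].
Element-by-element contributions:
18: 2
25: 5
24: 4
19: 2
10: 0
15: 0
22: 0
Sum: 2 + 5 + 4 + 2 + 0 + 0 + 0 = 13
Change: 13 − 14 = -1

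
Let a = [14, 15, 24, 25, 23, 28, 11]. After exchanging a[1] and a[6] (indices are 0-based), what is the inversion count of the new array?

7 inversions

Positions 1 and 6 hold 15 and 11; after swapping, the array is [14, 11, 24, 25, 23, 28, 15].
Sweep left to right; for each value list the smaller values that follow it:
14 → 11 → 1
11 → none → 0
24 → 23, 15 → 2
25 → 23, 15 → 2
23 → 15 → 1
28 → 15 → 1
15 → none → 0
Sum: 1 + 0 + 2 + 2 + 1 + 1 + 0 = 7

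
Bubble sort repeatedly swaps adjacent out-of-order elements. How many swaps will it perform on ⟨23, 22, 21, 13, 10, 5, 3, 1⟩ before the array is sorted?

The minimum number of adjacent swaps to sort an array equals its inversion count, since every such swap removes exactly one inversion.
Count inversions — for each element, later elements that are smaller:
23: 22, 21, 13, 10, 5, 3, 1 → 7
22: 21, 13, 10, 5, 3, 1 → 6
21: 13, 10, 5, 3, 1 → 5
13: 10, 5, 3, 1 → 4
10: 5, 3, 1 → 3
5: 3, 1 → 2
3: 1 → 1
1: none → 0
Total inversions: 7 + 6 + 5 + 4 + 3 + 2 + 1 + 0 = 28

28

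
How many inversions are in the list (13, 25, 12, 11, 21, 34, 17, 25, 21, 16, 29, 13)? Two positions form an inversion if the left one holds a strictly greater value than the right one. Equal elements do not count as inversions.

Inversions: 28

Count, for each position, how many later elements it exceeds:
13 → 12, 11 → 2
25 → 12, 11, 21, 17, 21, 16, 13 → 7
12 → 11 → 1
11 → none → 0
21 → 17, 16, 13 → 3
34 → 17, 25, 21, 16, 29, 13 → 6
17 → 16, 13 → 2
25 → 21, 16, 13 → 3
21 → 16, 13 → 2
16 → 13 → 1
29 → 13 → 1
13 → none → 0
Sum: 2 + 7 + 1 + 0 + 3 + 6 + 2 + 3 + 2 + 1 + 1 + 0 = 28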